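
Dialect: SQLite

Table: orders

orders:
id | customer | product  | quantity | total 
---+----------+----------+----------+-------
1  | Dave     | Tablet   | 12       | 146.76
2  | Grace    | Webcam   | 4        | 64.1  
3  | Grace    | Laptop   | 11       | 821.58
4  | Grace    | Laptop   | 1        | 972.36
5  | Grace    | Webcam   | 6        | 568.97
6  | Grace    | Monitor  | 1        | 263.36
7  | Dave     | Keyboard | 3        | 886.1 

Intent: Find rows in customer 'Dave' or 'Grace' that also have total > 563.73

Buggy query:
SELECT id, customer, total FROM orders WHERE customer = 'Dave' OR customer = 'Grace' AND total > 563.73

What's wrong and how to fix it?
Bug: Without parentheses, AND is evaluated before OR, so the total filter only applies to the 'Grace' branch

Fix: Add parentheses around the OR so the AND applies to both alternatives

Corrected query:
SELECT id, customer, total FROM orders WHERE (customer = 'Dave' OR customer = 'Grace') AND total > 563.73

Result:
id | customer | total 
---+----------+-------
3  | Grace    | 821.58
4  | Grace    | 972.36
5  | Grace    | 568.97
7  | Dave     | 886.1 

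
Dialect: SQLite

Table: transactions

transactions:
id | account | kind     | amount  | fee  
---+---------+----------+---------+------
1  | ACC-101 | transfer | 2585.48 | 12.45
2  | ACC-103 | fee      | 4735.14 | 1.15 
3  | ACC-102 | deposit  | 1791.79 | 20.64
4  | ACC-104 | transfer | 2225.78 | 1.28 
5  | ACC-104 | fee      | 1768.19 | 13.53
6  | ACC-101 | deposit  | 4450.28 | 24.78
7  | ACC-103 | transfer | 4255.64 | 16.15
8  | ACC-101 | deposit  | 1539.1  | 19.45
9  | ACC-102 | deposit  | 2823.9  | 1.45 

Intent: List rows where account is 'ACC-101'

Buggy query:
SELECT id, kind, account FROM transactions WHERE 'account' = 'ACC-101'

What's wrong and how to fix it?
Bug: 'account' in single quotes is a string literal, not the column; the comparison is literal-vs-literal and never true

Fix: Reference the column as account without single quotes

Corrected query:
SELECT id, kind, account FROM transactions WHERE account = 'ACC-101'

Result:
id | kind     | account
---+----------+--------
1  | transfer | ACC-101
6  | deposit  | ACC-101
8  | deposit  | ACC-101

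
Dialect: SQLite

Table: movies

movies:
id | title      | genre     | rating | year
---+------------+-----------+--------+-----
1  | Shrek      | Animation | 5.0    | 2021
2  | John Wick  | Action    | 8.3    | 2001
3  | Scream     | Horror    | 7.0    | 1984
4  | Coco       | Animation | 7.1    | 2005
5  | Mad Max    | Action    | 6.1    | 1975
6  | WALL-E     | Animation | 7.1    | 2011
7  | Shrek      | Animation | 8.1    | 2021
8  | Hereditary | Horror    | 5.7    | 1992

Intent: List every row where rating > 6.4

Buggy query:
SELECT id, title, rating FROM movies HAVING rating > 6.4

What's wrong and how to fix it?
Bug: This is a non-aggregate query (no GROUP BY, no aggregates), so in SQLite the HAVING clause is invalid here; a row-level condition belongs in WHERE

Fix: Replace HAVING with WHERE since the condition applies to individual rows

Corrected query:
SELECT id, title, rating FROM movies WHERE rating > 6.4

Result:
id | title     | rating
---+-----------+-------
2  | John Wick | 8.3   
3  | Scream    | 7     
4  | Coco      | 7.1   
6  | WALL-E    | 7.1   
7  | Shrek     | 8.1   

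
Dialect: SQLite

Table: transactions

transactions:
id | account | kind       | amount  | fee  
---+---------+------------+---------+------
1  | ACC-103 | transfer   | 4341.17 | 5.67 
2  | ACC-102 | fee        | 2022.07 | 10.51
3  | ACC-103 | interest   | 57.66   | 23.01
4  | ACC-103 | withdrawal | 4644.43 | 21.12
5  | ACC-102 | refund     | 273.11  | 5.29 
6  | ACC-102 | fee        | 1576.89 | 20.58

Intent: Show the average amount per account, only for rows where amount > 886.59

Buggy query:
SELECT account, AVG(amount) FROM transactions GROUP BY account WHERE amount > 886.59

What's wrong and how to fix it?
Bug: Row-level WHERE must come before GROUP BY in the clause order

Fix: Place WHERE between FROM and GROUP BY

Corrected query:
SELECT account, AVG(amount) FROM transactions WHERE amount > 886.59 GROUP BY account

Result:
account | AVG(amount)
--------+------------
ACC-102 | 1799.48    
ACC-103 | 4492.8     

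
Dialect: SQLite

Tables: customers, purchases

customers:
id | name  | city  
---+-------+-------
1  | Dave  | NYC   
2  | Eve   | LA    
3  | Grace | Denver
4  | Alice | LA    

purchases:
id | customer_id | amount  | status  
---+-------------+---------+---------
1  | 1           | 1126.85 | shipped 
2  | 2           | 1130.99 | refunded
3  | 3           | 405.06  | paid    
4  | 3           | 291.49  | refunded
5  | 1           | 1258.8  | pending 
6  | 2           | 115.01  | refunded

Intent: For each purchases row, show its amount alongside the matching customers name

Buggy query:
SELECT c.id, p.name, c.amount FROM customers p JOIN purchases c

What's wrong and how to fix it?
Bug: Missing join condition: each purchases row is matched to all customers rows instead of just its own

Fix: Add ON c.customer_id = p.id to the JOIN

Corrected query:
SELECT c.id, p.name, c.amount FROM customers p JOIN purchases c ON c.customer_id = p.id

Result:
id | name  | amount 
---+-------+--------
1  | Dave  | 1126.85
2  | Eve   | 1130.99
3  | Grace | 405.06 
4  | Grace | 291.49 
5  | Dave  | 1258.8 
6  | Eve   | 115.01 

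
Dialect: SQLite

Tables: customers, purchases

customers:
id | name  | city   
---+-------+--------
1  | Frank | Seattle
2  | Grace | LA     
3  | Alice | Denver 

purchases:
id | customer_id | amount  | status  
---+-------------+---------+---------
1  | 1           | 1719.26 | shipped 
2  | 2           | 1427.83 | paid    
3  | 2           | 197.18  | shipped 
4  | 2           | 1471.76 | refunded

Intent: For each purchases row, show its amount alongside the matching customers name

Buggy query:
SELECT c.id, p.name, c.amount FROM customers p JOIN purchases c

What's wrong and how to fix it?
Bug: JOIN with no ON clause produces a cartesian product; every purchases row pairs with every customers row

Fix: Specify the join condition linking the foreign key to the parent id

Corrected query:
SELECT c.id, p.name, c.amount FROM customers p JOIN purchases c ON c.customer_id = p.id

Result:
id | name  | amount 
---+-------+--------
1  | Frank | 1719.26
2  | Grace | 1427.83
3  | Grace | 197.18 
4  | Grace | 1471.76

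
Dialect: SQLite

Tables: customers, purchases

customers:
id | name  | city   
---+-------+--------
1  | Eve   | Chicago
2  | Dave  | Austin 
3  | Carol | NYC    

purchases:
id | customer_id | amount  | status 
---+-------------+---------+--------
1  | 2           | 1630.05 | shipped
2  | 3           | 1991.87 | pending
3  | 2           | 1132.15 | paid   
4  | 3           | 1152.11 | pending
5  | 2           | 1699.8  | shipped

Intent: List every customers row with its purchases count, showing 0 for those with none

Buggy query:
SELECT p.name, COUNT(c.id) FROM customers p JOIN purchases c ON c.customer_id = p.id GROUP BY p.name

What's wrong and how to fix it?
Bug: An inner join excludes parents with zero children

Fix: Switch to LEFT JOIN to retain unmatched parent rows

Corrected query:
SELECT p.name, COUNT(c.id) FROM customers p LEFT JOIN purchases c ON c.customer_id = p.id GROUP BY p.name

Result:
name  | COUNT(c.id)
------+------------
Carol | 2          
Dave  | 3          
Eve   | 0          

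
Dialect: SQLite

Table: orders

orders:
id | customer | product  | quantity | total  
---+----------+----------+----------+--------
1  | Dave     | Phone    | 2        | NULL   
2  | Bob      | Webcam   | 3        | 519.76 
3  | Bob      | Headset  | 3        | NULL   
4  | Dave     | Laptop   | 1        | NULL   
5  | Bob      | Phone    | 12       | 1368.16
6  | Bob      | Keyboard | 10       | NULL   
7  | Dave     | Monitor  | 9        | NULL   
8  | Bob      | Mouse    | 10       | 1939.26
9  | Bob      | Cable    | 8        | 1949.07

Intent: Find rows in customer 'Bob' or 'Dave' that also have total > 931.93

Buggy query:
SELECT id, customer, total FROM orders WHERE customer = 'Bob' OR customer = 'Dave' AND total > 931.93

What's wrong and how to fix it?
Bug: Without parentheses, AND is evaluated before OR, so the total filter only applies to the 'Dave' branch

Fix: Add parentheses around the OR so the AND applies to both alternatives

Corrected query:
SELECT id, customer, total FROM orders WHERE (customer = 'Bob' OR customer = 'Dave') AND total > 931.93

Result:
id | customer | total  
---+----------+--------
5  | Bob      | 1368.16
8  | Bob      | 1939.26
9  | Bob      | 1949.07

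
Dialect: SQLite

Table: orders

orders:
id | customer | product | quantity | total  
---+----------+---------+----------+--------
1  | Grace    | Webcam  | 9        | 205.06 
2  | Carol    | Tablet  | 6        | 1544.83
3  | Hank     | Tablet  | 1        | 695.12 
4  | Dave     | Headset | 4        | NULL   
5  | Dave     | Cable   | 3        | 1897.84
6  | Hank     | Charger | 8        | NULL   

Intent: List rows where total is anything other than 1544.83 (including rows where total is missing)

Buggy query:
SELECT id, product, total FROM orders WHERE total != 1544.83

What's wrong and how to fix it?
Bug: 'total != 1544.83' is unknown when total is NULL, so NULL rows are silently excluded

Fix: Add an explicit OR total IS NULL to include the missing-value rows

Corrected query:
SELECT id, product, total FROM orders WHERE total != 1544.83 OR total IS NULL

Result:
id | product | total  
---+---------+--------
1  | Webcam  | 205.06 
3  | Tablet  | 695.12 
4  | Headset | NULL   
5  | Cable   | 1897.84
6  | Charger | NULL   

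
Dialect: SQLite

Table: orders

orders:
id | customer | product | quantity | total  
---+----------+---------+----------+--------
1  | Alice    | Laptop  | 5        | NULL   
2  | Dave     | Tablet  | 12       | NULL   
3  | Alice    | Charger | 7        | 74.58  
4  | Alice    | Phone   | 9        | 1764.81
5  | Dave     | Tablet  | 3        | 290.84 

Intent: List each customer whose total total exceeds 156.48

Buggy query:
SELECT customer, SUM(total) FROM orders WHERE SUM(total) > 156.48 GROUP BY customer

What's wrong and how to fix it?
Bug: Aggregate functions cannot appear in a WHERE clause

Fix: Use HAVING (which filters groups after aggregation) instead of WHERE

Corrected query:
SELECT customer, SUM(total) FROM orders GROUP BY customer HAVING SUM(total) > 156.48

Result:
customer | SUM(total)
---------+-----------
Alice    | 1839.39   
Dave     | 290.84    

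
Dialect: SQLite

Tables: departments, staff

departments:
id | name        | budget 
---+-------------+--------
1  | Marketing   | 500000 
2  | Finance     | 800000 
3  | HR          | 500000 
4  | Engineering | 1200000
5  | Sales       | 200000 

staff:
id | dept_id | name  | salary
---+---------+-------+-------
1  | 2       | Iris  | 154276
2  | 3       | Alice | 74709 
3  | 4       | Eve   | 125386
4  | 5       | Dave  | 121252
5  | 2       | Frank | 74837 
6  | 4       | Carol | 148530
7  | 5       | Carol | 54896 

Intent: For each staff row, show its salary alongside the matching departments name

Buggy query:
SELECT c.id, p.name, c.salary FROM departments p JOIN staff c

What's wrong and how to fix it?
Bug: Missing join condition: each staff row is matched to all departments rows instead of just its own

Fix: Specify the join condition linking the foreign key to the parent id

Corrected query:
SELECT c.id, p.name, c.salary FROM departments p JOIN staff c ON c.dept_id = p.id

Result:
id | name        | salary
---+-------------+-------
1  | Finance     | 154276
2  | HR          | 74709 
3  | Engineering | 125386
4  | Sales       | 121252
5  | Finance     | 74837 
6  | Engineering | 148530
7  | Sales       | 54896 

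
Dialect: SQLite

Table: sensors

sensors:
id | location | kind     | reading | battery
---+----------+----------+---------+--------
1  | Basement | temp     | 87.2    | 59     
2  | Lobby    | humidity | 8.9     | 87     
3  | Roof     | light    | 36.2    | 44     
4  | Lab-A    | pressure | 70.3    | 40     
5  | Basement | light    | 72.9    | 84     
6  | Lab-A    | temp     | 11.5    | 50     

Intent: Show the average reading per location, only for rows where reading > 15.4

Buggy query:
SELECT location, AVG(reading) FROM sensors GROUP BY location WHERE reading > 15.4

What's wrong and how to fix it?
Bug: WHERE cannot follow GROUP BY

Fix: Place WHERE between FROM and GROUP BY

Corrected query:
SELECT location, AVG(reading) FROM sensors WHERE reading > 15.4 GROUP BY location

Result:
location | AVG(reading)
---------+-------------
Basement | 80.05       
Lab-A    | 70.3        
Roof     | 36.2        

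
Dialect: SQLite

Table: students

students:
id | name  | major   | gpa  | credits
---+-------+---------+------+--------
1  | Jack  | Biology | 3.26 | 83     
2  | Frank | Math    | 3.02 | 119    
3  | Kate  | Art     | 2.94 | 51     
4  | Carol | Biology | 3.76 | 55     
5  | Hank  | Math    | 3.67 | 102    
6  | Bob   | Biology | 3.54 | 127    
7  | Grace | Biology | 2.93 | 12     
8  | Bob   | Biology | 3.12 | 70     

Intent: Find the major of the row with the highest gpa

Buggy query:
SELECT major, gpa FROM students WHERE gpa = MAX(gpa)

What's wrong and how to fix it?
Bug: MAX(gpa) is an aggregate and cannot be used directly in WHERE

Fix: Use a subquery: WHERE gpa = (SELECT MAX(gpa) FROM students)

Corrected query:
SELECT major, gpa FROM students WHERE gpa = (SELECT MAX(gpa) FROM students)

Result:
major   | gpa 
--------+-----
Biology | 3.76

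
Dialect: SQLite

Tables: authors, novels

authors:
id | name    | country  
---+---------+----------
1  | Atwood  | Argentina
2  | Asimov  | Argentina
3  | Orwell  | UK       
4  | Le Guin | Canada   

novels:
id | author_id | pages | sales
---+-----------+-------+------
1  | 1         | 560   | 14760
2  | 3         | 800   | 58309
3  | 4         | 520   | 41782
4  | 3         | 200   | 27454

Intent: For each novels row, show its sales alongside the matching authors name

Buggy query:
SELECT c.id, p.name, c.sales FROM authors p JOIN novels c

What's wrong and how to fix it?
Bug: Missing join condition: each novels row is matched to all authors rows instead of just its own

Fix: Add ON c.author_id = p.id to the JOIN

Corrected query:
SELECT c.id, p.name, c.sales FROM authors p JOIN novels c ON c.author_id = p.id

Result:
id | name    | sales
---+---------+------
1  | Atwood  | 14760
2  | Orwell  | 58309
3  | Le Guin | 41782
4  | Orwell  | 27454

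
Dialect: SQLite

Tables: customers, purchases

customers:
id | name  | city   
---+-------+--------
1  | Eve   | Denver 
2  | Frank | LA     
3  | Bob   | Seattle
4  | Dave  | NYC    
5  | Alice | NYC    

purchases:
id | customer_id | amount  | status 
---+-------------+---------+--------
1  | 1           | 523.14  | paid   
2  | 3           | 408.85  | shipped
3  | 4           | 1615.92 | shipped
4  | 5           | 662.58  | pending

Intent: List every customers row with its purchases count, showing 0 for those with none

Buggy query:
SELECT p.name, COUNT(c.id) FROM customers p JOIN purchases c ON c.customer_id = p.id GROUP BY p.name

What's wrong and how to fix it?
Bug: INNER JOIN drops customers rows that have no matching purchases rows

Fix: Switch to LEFT JOIN to retain unmatched parent rows

Corrected query:
SELECT p.name, COUNT(c.id) FROM customers p LEFT JOIN purchases c ON c.customer_id = p.id GROUP BY p.name

Result:
name  | COUNT(c.id)
------+------------
Alice | 1          
Bob   | 1          
Dave  | 1          
Eve   | 1          
Frank | 0          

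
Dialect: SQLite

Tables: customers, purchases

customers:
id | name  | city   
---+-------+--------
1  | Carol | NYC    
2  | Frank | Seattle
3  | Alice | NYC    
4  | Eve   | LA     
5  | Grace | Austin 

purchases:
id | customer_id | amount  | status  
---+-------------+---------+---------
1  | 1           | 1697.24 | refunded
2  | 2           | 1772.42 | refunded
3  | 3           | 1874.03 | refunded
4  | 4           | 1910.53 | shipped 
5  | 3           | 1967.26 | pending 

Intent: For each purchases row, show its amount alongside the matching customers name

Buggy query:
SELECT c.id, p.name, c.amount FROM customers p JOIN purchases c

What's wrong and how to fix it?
Bug: Missing join condition: each purchases row is matched to all customers rows instead of just its own

Fix: Add ON c.customer_id = p.id to the JOIN

Corrected query:
SELECT c.id, p.name, c.amount FROM customers p JOIN purchases c ON c.customer_id = p.id

Result:
id | name  | amount 
---+-------+--------
1  | Carol | 1697.24
2  | Frank | 1772.42
3  | Alice | 1874.03
4  | Eve   | 1910.53
5  | Alice | 1967.26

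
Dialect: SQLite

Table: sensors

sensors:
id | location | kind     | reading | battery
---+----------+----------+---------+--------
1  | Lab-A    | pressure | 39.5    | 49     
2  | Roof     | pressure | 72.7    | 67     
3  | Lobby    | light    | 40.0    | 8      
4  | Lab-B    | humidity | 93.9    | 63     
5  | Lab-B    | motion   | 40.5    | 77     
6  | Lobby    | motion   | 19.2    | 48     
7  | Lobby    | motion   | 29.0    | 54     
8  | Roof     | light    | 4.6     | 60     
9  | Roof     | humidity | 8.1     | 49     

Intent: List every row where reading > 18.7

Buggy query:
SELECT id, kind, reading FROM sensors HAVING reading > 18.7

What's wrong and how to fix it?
Bug: This is a non-aggregate query (no GROUP BY, no aggregates), so in SQLite the HAVING clause is invalid here; a row-level condition belongs in WHERE

Fix: Use WHERE for row-level filtering

Corrected query:
SELECT id, kind, reading FROM sensors WHERE reading > 18.7

Result:
id | kind     | reading
---+----------+--------
1  | pressure | 39.5   
2  | pressure | 72.7   
3  | light    | 40     
4  | humidity | 93.9   
5  | motion   | 40.5   
6  | motion   | 19.2   
7  | motion   | 29     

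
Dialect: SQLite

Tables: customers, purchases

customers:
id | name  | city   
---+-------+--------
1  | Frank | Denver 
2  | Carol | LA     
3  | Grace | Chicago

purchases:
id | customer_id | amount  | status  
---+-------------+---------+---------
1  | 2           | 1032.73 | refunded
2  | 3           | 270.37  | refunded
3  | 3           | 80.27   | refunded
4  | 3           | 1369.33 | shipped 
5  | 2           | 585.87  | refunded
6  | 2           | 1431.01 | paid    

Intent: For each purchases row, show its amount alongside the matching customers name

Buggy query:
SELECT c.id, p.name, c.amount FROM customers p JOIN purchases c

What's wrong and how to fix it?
Bug: JOIN with no ON clause produces a cartesian product; every purchases row pairs with every customers row

Fix: Add ON c.customer_id = p.id to the JOIN

Corrected query:
SELECT c.id, p.name, c.amount FROM customers p JOIN purchases c ON c.customer_id = p.id

Result:
id | name  | amount 
---+-------+--------
1  | Carol | 1032.73
2  | Grace | 270.37 
3  | Grace | 80.27  
4  | Grace | 1369.33
5  | Carol | 585.87 
6  | Carol | 1431.01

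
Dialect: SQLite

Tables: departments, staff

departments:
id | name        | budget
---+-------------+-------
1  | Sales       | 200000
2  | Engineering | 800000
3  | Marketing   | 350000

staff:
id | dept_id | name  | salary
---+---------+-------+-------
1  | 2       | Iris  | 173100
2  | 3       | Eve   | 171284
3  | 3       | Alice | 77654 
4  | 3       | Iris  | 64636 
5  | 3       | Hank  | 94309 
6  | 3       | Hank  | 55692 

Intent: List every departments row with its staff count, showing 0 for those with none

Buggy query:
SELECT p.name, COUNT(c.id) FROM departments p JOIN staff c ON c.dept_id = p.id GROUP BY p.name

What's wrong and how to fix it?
Bug: INNER JOIN drops departments rows that have no matching staff rows

Fix: Switch to LEFT JOIN to retain unmatched parent rows

Corrected query:
SELECT p.name, COUNT(c.id) FROM departments p LEFT JOIN staff c ON c.dept_id = p.id GROUP BY p.name

Result:
name        | COUNT(c.id)
------------+------------
Engineering | 1          
Marketing   | 5          
Sales       | 0          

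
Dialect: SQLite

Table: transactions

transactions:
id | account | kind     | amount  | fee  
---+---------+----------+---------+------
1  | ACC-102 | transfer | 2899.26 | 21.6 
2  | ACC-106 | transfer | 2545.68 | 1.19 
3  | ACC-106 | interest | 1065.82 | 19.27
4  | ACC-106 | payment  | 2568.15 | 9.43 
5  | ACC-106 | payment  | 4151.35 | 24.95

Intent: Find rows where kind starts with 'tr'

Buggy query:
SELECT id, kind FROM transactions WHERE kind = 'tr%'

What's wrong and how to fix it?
Bug: Wildcards only work with LIKE; '=' treats '%' as a literal character

Fix: Use LIKE for wildcard pattern matching

Corrected query:
SELECT id, kind FROM transactions WHERE kind LIKE 'tr%'

Result:
id | kind    
---+---------
1  | transfer
2  | transfer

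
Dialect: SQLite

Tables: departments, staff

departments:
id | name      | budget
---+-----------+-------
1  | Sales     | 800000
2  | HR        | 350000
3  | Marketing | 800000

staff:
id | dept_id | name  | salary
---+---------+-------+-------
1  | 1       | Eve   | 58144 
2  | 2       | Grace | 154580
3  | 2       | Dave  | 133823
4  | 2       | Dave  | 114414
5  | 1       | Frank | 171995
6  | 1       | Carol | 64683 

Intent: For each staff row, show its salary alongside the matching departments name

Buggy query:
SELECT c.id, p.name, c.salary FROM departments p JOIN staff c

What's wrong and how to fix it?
Bug: JOIN with no ON clause produces a cartesian product; every staff row pairs with every departments row

Fix: Specify the join condition linking the foreign key to the parent id

Corrected query:
SELECT c.id, p.name, c.salary FROM departments p JOIN staff c ON c.dept_id = p.id

Result:
id | name  | salary
---+-------+-------
1  | Sales | 58144 
2  | HR    | 154580
3  | HR    | 133823
4  | HR    | 114414
5  | Sales | 171995
6  | Sales | 64683 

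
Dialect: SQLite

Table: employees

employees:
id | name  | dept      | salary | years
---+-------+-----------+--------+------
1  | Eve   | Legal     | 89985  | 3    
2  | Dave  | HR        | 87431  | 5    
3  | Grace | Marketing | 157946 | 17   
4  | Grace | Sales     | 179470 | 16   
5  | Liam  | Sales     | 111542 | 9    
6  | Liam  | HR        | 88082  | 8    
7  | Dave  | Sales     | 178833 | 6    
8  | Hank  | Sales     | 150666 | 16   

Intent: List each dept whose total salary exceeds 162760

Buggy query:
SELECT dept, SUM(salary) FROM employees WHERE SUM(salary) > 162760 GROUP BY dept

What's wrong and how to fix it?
Bug: SUM(salary) is an aggregate, but WHERE filters rows before aggregation

Fix: Use HAVING (which filters groups after aggregation) instead of WHERE

Corrected query:
SELECT dept, SUM(salary) FROM employees GROUP BY dept HAVING SUM(salary) > 162760

Result:
dept  | SUM(salary)
------+------------
HR    | 175513     
Sales | 620511     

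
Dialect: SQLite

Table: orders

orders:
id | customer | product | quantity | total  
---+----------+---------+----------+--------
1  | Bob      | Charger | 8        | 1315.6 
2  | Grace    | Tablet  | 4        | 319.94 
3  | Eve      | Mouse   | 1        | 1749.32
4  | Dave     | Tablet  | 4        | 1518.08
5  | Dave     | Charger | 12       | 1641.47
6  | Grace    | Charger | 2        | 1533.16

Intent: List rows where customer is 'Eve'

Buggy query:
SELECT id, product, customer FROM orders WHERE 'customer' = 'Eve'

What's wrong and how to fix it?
Bug: Single quotes denote string literals in SQL; the column name is being compared as a constant string

Fix: Remove the quotes around the column name (or use double quotes for an identifier)

Corrected query:
SELECT id, product, customer FROM orders WHERE customer = 'Eve'

Result:
id | product | customer
---+---------+---------
3  | Mouse   | Eve     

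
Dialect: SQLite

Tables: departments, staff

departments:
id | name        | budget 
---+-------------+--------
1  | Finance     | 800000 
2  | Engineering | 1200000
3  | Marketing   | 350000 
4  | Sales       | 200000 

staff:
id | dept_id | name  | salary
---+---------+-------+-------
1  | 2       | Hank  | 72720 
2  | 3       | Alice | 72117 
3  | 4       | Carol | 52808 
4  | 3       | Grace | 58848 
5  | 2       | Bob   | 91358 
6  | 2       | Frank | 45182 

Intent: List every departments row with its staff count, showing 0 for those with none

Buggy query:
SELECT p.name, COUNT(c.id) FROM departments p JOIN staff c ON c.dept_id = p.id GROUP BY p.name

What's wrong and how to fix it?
Bug: INNER JOIN drops departments rows that have no matching staff rows

Fix: Use LEFT JOIN so parents without children still appear (COUNT(c.id) gives 0)

Corrected query:
SELECT p.name, COUNT(c.id) FROM departments p LEFT JOIN staff c ON c.dept_id = p.id GROUP BY p.name

Result:
name        | COUNT(c.id)
------------+------------
Engineering | 3          
Finance     | 0          
Marketing   | 2          
Sales       | 1          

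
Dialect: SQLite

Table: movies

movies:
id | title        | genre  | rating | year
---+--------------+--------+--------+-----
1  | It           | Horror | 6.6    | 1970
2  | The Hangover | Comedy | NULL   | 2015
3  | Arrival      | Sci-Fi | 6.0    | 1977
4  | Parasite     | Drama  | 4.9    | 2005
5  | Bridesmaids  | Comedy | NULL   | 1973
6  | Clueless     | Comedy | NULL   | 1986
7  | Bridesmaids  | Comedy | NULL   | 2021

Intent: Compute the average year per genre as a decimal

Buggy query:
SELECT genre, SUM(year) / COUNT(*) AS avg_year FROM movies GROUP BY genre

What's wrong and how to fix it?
Bug: Both operands are integers, so '/' performs integer division and truncates

Fix: Multiply by 1.0 (or CAST to REAL) to force floating-point division

Corrected query:
SELECT genre, SUM(year) * 1.0 / COUNT(*) AS avg_year FROM movies GROUP BY genre

Result:
genre  | avg_year
-------+---------
Comedy | 1998.75 
Drama  | 2005    
Horror | 1970    
Sci-Fi | 1977    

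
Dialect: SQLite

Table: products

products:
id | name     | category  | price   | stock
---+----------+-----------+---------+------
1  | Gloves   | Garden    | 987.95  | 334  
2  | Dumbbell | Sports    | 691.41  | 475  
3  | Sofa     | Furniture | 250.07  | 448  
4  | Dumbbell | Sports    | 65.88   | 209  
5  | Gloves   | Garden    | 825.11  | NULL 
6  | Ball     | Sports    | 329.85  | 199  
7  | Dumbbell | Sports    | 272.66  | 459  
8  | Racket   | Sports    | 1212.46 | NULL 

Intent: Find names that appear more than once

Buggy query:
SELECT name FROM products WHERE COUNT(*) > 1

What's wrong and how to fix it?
Bug: WHERE can't reference COUNT(*); aggregates are computed after WHERE

Fix: Group first, then use HAVING for the count condition

Corrected query:
SELECT name FROM products GROUP BY name HAVING COUNT(*) > 1

Result:
name    
--------
Dumbbell
Gloves  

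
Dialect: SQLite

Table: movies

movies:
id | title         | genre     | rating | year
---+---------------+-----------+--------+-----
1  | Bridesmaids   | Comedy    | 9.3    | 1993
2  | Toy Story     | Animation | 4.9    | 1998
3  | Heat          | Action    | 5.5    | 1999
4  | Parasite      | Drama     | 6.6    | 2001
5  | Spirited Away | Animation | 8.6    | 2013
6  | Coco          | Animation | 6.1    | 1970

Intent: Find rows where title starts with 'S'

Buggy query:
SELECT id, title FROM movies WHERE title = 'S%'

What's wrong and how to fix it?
Bug: Wildcards only work with LIKE; '=' treats '%' as a literal character

Fix: Replace '=' with LIKE so 'S%' is treated as a pattern

Corrected query:
SELECT id, title FROM movies WHERE title LIKE 'S%'

Result:
id | title        
---+--------------
5  | Spirited Away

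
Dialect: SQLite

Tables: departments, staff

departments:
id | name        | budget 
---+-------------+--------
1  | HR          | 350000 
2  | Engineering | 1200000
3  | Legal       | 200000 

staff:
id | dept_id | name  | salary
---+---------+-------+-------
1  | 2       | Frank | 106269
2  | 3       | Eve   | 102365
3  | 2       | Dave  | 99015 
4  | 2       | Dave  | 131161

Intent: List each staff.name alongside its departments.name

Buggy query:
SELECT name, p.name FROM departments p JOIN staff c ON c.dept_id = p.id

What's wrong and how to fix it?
Bug: Both tables have a 'name' column; the unqualified reference is ambiguous

Fix: Qualify the column with its table alias (c.name)

Corrected query:
SELECT c.name, p.name FROM departments p JOIN staff c ON c.dept_id = p.id

Result:
name  | name       
------+------------
Frank | Engineering
Eve   | Legal      
Dave  | Engineering
Dave  | Engineering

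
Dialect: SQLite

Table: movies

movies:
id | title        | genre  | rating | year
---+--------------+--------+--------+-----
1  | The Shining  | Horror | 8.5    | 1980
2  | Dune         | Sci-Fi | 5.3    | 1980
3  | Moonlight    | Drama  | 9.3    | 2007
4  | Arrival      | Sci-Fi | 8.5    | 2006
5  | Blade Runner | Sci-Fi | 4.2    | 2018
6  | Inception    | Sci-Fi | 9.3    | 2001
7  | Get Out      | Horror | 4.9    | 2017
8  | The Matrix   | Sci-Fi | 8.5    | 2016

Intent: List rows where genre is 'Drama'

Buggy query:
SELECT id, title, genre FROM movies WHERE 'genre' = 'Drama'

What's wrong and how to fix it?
Bug: Single quotes denote string literals in SQL; the column name is being compared as a constant string

Fix: Remove the quotes around the column name (or use double quotes for an identifier)

Corrected query:
SELECT id, title, genre FROM movies WHERE genre = 'Drama'

Result:
id | title     | genre
---+-----------+------
3  | Moonlight | Drama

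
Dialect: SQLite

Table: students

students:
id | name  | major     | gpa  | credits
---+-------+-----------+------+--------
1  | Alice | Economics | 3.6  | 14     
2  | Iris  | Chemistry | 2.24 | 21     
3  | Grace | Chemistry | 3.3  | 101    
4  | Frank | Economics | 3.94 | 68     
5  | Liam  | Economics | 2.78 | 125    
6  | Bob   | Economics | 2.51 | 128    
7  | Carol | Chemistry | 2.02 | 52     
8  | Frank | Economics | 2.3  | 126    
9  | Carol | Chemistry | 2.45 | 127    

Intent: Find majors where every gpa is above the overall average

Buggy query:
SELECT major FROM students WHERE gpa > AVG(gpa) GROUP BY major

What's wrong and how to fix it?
Bug: AVG() is an aggregate; it can't sit directly in WHERE

Fix: Use a subquery for AVG and a HAVING MIN(...) filter so the condition holds for every row in the group

Corrected query:
SELECT major FROM students GROUP BY major HAVING MIN(gpa) > (SELECT AVG(gpa) FROM students)

Result:
(no rows)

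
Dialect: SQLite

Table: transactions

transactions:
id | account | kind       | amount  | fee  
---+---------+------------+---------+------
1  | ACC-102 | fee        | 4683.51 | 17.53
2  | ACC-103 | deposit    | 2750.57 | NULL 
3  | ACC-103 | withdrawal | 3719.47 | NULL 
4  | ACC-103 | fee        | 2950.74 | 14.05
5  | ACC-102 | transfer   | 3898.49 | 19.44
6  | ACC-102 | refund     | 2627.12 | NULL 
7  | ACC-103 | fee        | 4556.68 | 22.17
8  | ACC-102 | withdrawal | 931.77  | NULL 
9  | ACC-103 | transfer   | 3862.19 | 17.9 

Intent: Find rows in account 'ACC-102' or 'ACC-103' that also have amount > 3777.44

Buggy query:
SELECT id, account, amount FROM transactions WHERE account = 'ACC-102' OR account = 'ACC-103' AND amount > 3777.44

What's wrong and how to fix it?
Bug: AND binds tighter than OR, so this parses as account = 'ACC-102' OR (account = 'ACC-103' AND amount > 3777.44)

Fix: Add parentheses around the OR so the AND applies to both alternatives

Corrected query:
SELECT id, account, amount FROM transactions WHERE (account = 'ACC-102' OR account = 'ACC-103') AND amount > 3777.44

Result:
id | account | amount 
---+---------+--------
1  | ACC-102 | 4683.51
5  | ACC-102 | 3898.49
7  | ACC-103 | 4556.68
9  | ACC-103 | 3862.19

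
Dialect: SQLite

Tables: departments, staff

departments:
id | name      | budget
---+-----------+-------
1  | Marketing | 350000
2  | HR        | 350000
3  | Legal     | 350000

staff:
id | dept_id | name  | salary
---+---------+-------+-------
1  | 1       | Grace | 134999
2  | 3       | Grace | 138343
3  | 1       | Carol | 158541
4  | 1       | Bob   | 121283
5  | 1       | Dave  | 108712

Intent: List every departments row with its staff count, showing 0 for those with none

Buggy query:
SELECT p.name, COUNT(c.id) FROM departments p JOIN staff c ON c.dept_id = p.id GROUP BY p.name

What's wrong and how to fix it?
Bug: An inner join excludes parents with zero children

Fix: Use LEFT JOIN so parents without children still appear (COUNT(c.id) gives 0)

Corrected query:
SELECT p.name, COUNT(c.id) FROM departments p LEFT JOIN staff c ON c.dept_id = p.id GROUP BY p.name

Result:
name      | COUNT(c.id)
----------+------------
HR        | 0          
Legal     | 1          
Marketing | 4          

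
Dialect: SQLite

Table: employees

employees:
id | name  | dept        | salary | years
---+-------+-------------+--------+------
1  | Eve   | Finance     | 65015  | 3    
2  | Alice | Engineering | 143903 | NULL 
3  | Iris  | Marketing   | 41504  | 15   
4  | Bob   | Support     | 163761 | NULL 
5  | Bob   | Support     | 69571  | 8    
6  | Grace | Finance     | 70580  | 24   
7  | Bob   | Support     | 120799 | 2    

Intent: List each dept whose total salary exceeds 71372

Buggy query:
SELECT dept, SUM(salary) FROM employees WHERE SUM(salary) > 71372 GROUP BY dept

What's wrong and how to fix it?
Bug: WHERE runs before GROUP BY, so aggregates aren't available there

Fix: Move the aggregate condition to a HAVING clause

Corrected query:
SELECT dept, SUM(salary) FROM employees GROUP BY dept HAVING SUM(salary) > 71372

Result:
dept        | SUM(salary)
------------+------------
Engineering | 143903     
Finance     | 135595     
Support     | 354131     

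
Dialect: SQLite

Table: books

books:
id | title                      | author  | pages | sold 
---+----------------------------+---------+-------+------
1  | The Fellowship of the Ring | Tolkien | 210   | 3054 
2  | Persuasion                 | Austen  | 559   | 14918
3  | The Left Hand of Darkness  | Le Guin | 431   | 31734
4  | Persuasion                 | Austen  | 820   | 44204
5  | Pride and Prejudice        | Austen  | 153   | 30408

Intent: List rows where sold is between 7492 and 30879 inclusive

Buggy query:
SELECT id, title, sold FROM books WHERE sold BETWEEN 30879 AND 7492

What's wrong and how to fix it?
Bug: The bounds are reversed; BETWEEN a AND b requires a <= b to match anything

Fix: Write BETWEEN 7492 AND 30879

Corrected query:
SELECT id, title, sold FROM books WHERE sold BETWEEN 7492 AND 30879

Result:
id | title               | sold 
---+---------------------+------
2  | Persuasion          | 14918
5  | Pride and Prejudice | 30408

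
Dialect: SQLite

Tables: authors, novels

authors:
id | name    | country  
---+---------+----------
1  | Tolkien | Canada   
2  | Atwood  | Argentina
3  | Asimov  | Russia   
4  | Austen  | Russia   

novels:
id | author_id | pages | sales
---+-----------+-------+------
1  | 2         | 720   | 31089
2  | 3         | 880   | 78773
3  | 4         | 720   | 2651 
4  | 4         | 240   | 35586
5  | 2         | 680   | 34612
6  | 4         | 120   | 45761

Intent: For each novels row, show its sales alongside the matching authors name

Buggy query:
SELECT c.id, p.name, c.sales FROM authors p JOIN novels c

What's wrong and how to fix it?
Bug: JOIN with no ON clause produces a cartesian product; every novels row pairs with every authors row

Fix: Specify the join condition linking the foreign key to the parent id

Corrected query:
SELECT c.id, p.name, c.sales FROM authors p JOIN novels c ON c.author_id = p.id

Result:
id | name   | sales
---+--------+------
1  | Atwood | 31089
2  | Asimov | 78773
3  | Austen | 2651 
4  | Austen | 35586
5  | Atwood | 34612
6  | Austen | 45761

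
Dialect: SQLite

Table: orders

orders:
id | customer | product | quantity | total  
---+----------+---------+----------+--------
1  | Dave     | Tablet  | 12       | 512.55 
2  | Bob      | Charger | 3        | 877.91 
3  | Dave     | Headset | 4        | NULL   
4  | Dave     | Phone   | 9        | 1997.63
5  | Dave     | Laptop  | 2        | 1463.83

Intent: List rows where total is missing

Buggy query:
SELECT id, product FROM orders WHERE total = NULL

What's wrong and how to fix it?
Bug: Comparing to NULL with '=' never matches; NULL = NULL is unknown, not true

Fix: Use IS NULL to test for NULL

Corrected query:
SELECT id, product FROM orders WHERE total IS NULL

Result:
id | product
---+--------
3  | Headset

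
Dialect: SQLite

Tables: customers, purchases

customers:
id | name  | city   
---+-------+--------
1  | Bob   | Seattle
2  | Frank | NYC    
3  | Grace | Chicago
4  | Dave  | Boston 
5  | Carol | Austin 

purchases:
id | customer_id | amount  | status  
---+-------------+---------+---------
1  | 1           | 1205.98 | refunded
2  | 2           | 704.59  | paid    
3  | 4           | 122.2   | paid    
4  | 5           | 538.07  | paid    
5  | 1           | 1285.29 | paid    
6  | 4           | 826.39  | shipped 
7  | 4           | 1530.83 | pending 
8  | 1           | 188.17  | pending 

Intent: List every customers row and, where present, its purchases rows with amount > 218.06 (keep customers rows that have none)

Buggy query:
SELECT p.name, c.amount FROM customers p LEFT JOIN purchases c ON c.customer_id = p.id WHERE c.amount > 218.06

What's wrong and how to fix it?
Bug: A WHERE condition on the right-hand table after LEFT JOIN drops unmatched parents

Fix: Move the right-table condition into the ON clause so unmatched parents are kept

Corrected query:
SELECT p.name, c.amount FROM customers p LEFT JOIN purchases c ON c.customer_id = p.id AND c.amount > 218.06

Result:
name  | amount 
------+--------
Bob   | 1205.98
Bob   | 1285.29
Frank | 704.59 
Grace | NULL   
Dave  | 826.39 
Dave  | 1530.83
Carol | 538.07 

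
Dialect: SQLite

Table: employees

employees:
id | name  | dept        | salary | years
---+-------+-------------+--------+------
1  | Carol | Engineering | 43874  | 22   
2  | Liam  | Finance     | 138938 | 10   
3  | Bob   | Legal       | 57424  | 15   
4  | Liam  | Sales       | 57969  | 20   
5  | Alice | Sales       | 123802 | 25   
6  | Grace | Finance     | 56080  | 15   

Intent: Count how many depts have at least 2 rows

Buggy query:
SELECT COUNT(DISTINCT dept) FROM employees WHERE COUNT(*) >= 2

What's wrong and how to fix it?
Bug: COUNT(*) cannot appear in WHERE; the per-group count doesn't exist yet

Fix: Group first with HAVING COUNT(*) >= 2, then COUNT the resulting groups

Corrected query:
SELECT COUNT(*) FROM (SELECT dept FROM employees GROUP BY dept HAVING COUNT(*) >= 2)

Result:
COUNT(*)
--------
2       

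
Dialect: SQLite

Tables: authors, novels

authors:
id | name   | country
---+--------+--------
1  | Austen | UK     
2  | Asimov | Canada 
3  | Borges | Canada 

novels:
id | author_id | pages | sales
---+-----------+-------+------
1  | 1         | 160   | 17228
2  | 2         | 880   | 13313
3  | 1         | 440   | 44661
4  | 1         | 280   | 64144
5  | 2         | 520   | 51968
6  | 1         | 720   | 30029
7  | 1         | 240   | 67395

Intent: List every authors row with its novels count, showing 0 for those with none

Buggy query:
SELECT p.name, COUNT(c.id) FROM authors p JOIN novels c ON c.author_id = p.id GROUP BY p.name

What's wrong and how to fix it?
Bug: An inner join excludes parents with zero children

Fix: Use LEFT JOIN so parents without children still appear (COUNT(c.id) gives 0)

Corrected query:
SELECT p.name, COUNT(c.id) FROM authors p LEFT JOIN novels c ON c.author_id = p.id GROUP BY p.name

Result:
name   | COUNT(c.id)
-------+------------
Asimov | 2          
Austen | 5          
Borges | 0          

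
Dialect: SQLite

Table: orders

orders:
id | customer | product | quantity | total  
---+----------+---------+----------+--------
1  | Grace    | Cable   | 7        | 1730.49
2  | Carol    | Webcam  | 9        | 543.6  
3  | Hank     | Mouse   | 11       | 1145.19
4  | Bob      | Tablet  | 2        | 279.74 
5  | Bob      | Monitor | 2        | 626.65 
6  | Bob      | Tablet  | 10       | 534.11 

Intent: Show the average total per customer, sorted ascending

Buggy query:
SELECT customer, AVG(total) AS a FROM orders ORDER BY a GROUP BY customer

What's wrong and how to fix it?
Bug: GROUP BY must precede ORDER BY

Fix: Reorder: SELECT … FROM … GROUP BY … ORDER BY …

Corrected query:
SELECT customer, AVG(total) AS a FROM orders GROUP BY customer ORDER BY a

Result:
customer | a         
---------+-----------
Bob      | 480.166667
Carol    | 543.6     
Hank     | 1145.19   
Grace    | 1730.49   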